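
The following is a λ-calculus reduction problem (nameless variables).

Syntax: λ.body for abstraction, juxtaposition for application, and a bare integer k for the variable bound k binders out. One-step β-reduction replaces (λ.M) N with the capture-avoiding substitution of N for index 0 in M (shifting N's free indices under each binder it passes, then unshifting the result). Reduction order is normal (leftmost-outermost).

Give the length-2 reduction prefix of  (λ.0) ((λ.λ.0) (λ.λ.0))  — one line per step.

  start: (λ.0) ((λ.λ.0) (λ.λ.0))
  [1] (λ.λ.0) (λ.λ.0)
  [2] λ.0

Answer: after 2 steps: λ.0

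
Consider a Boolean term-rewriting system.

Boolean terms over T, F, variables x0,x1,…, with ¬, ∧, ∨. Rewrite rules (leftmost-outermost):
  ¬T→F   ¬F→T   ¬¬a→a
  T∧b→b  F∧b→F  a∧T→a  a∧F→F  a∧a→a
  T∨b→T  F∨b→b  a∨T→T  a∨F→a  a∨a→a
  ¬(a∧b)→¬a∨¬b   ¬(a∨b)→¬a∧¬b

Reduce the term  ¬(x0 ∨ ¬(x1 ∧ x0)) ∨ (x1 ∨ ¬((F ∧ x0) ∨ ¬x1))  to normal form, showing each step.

Answer: normal form = (¬x0 ∧ (x1 ∧ x0)) ∨ x1  (in 9 steps)

Derivation:
  start: ¬(x0 ∨ ¬(x1 ∧ x0)) ∨ (x1 ∨ ¬((F ∧ x0) ∨ ¬x1))
  step 1: (¬x0 ∧ ¬¬(x1 ∧ x0)) ∨ (x1 ∨ ¬((F ∧ x0) ∨ ¬x1))
  step 2: (¬x0 ∧ (x1 ∧ x0)) ∨ (x1 ∨ ¬((F ∧ x0) ∨ ¬x1))
  step 3: (¬x0 ∧ (x1 ∧ x0)) ∨ (x1 ∨ (¬(F ∧ x0) ∧ ¬¬x1))
  step 4: (¬x0 ∧ (x1 ∧ x0)) ∨ (x1 ∨ ((¬F ∨ ¬x0) ∧ ¬¬x1))
  step 5: (¬x0 ∧ (x1 ∧ x0)) ∨ (x1 ∨ ((T ∨ ¬x0) ∧ ¬¬x1))
  step 6: (¬x0 ∧ (x1 ∧ x0)) ∨ (x1 ∨ (T ∧ ¬¬x1))
  step 7: (¬x0 ∧ (x1 ∧ x0)) ∨ (x1 ∨ ¬¬x1)
  step 8: (¬x0 ∧ (x1 ∧ x0)) ∨ (x1 ∨ x1)
  step 9: (¬x0 ∧ (x1 ∧ x0)) ∨ x1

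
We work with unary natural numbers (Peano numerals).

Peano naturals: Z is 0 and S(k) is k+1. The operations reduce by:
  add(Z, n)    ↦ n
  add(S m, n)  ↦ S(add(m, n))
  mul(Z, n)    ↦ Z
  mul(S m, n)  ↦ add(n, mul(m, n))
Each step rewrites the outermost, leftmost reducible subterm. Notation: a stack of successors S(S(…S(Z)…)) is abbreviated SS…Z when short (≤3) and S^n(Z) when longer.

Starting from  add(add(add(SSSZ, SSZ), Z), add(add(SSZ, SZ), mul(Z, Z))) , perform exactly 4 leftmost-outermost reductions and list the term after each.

  start: add(add(add(SSSZ, SSZ), Z), add(add(SSZ, SZ), mul(Z, Z)))
  [1] add(add(S(add(SSZ, SSZ)), Z), add(add(SSZ, SZ), mul(Z, Z)))
  [2] add(S(add(add(SSZ, SSZ), Z)), add(add(SSZ, SZ), mul(Z, Z)))
  [3] S(add(add(add(SSZ, SSZ), Z), add(add(SSZ, SZ), mul(Z, Z))))
  [4] S(add(add(S(add(SZ, SSZ)), Z), add(add(SSZ, SZ), mul(Z, Z))))

Answer: after 4 steps: S(add(add(S(add(SZ, SSZ)), Z), add(add(SSZ, SZ), mul(Z, Z))))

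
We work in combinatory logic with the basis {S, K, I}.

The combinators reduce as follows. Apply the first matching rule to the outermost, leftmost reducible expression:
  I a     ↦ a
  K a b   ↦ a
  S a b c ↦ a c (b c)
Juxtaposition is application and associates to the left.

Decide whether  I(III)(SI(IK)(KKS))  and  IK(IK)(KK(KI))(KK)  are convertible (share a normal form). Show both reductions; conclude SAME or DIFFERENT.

Term A:
  start: I(III)(SI(IK)(KKS))
  step 1: III(SI(IK)(KKS))
  step 2: II(SI(IK)(KKS))
  step 3: I(SI(IK)(KKS))
  step 4: SI(IK)(KKS)
  step 5: I(KKS)(IK(KKS))
  step 6: KKS(IK(KKS))
  step 7: K(IK(KKS))
  step 8: K(K(KKS))
  step 9: K(KK)

Term B:
  start: IK(IK)(KK(KI))(KK)
  step 1: K(IK)(KK(KI))(KK)
  step 2: IK(KK)
  step 3: K(KK)

Answer: SAME — A ⇓ K(KK), B ⇓ K(KK)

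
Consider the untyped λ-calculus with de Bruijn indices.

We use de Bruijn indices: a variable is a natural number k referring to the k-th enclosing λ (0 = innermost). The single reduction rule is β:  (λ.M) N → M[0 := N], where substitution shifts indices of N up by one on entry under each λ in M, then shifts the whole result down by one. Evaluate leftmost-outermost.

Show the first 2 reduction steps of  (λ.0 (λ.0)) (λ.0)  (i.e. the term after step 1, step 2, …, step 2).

Answer: after 2 steps: λ.0

Reduction:
  start: (λ.0 (λ.0)) (λ.0)
  [1] (λ.0) (λ.0)
  [2] λ.0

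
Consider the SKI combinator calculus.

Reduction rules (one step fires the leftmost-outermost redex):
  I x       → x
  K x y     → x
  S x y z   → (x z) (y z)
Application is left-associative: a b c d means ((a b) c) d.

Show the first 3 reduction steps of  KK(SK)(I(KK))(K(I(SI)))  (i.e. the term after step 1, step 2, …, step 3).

  start: KK(SK)(I(KK))(K(I(SI)))
  [1] K(I(KK))(K(I(SI)))
  [2] I(KK)
  [3] KK

Answer: after 3 steps: KK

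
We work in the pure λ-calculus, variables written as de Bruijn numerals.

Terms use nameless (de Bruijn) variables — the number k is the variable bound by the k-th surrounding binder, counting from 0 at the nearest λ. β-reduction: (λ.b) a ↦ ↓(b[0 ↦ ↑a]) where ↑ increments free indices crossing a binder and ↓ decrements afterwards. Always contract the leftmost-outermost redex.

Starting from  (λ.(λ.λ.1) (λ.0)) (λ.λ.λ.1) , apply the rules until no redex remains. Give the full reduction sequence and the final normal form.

  start: (λ.(λ.λ.1) (λ.0)) (λ.λ.λ.1)
  [1] (λ.λ.1) (λ.0)
  [2] λ.λ.0

Answer: normal form = λ.λ.0  (in 2 steps)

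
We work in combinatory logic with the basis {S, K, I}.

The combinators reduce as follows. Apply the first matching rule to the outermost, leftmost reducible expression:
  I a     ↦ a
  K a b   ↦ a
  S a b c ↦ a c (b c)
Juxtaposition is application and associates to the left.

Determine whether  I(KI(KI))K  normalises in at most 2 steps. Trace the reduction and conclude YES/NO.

Answer: NO — after 2 steps the term is IK, not yet normal

Reduction:
  start: I(KI(KI))K
  [1] KI(KI)K
  [2] IK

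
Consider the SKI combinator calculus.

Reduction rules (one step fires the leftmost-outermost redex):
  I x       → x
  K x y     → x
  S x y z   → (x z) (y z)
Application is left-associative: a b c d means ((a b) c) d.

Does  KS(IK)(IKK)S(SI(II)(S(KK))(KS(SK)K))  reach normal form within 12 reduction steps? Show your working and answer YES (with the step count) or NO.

  start: KS(IK)(IKK)S(SI(II)(S(KK))(KS(SK)K))
  [1] S(IKK)S(SI(II)(S(KK))(KS(SK)K))
  [2] IKK(SI(II)(S(KK))(KS(SK)K))(S(SI(II)(S(KK))(KS(SK)K)))
  [3] KK(SI(II)(S(KK))(KS(SK)K))(S(SI(II)(S(KK))(KS(SK)K)))
  [4] K(S(SI(II)(S(KK))(KS(SK)K)))
  [5] K(S(I(S(KK))(II(S(KK)))(KS(SK)K)))
  [6] K(S(S(KK)(II(S(KK)))(KS(SK)K)))
  [7] K(S(KK(KS(SK)K)(II(S(KK))(KS(SK)K))))
  [8] K(S(K(II(S(KK))(KS(SK)K))))
  [9] K(S(K(I(S(KK))(KS(SK)K))))
  [10] K(S(K(S(KK)(KS(SK)K))))
  [11] K(S(K(S(KK)(SK))))

Answer: YES — reaches normal form K(S(K(S(KK)(SK)))) in 11 ≤ 12 steps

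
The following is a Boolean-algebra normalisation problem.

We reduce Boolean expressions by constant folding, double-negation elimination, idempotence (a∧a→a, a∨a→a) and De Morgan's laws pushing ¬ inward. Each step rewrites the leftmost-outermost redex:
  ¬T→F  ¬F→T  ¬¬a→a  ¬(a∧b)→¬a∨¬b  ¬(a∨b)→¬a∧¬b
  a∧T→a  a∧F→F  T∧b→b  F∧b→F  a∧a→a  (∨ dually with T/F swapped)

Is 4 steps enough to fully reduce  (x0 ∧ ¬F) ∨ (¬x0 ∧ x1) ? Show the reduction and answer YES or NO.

  start: (x0 ∧ ¬F) ∨ (¬x0 ∧ x1)
  →1  (x0 ∧ T) ∨ (¬x0 ∧ x1)
  →2  x0 ∨ (¬x0 ∧ x1)

Answer: YES — reaches normal form x0 ∨ (¬x0 ∧ x1) in 2 ≤ 4 steps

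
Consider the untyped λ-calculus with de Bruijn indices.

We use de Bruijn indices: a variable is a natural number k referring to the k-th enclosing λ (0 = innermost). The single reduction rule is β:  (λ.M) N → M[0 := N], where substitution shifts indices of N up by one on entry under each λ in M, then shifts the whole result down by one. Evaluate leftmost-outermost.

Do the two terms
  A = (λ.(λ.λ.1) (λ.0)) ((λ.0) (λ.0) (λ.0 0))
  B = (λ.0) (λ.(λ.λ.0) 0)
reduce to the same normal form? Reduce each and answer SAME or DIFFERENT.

Answer: SAME — A ⇓ λ.λ.0, B ⇓ λ.λ.0

Reduction:
Term A:
  start: (λ.(λ.λ.1) (λ.0)) ((λ.0) (λ.0) (λ.0 0))
  step 1: (λ.λ.1) (λ.0)
  step 2: λ.λ.0

Term B:
  start: (λ.0) (λ.(λ.λ.0) 0)
  step 1: λ.(λ.λ.0) 0
  step 2: λ.λ.0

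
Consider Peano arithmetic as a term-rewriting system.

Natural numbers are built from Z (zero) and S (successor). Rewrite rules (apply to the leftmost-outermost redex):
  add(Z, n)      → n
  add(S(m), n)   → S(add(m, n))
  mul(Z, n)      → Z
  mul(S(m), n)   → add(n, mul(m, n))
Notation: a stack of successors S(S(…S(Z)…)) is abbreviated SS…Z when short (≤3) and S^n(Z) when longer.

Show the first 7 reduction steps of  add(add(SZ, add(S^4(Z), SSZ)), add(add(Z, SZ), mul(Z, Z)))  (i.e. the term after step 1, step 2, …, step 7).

Answer: after 7 steps: S(S(S(add(add(SSZ, SSZ), add(add(Z, SZ), mul(Z, Z))))))

Working:
  start: add(add(SZ, add(S^4(Z), SSZ)), add(add(Z, SZ), mul(Z, Z)))
  step 1: add(S(add(Z, add(S^4(Z), SSZ))), add(add(Z, SZ), mul(Z, Z)))
  step 2: S(add(add(Z, add(S^4(Z), SSZ)), add(add(Z, SZ), mul(Z, Z))))
  step 3: S(add(add(S^4(Z), SSZ), add(add(Z, SZ), mul(Z, Z))))
  step 4: S(add(S(add(SSSZ, SSZ)), add(add(Z, SZ), mul(Z, Z))))
  step 5: S(S(add(add(SSSZ, SSZ), add(add(Z, SZ), mul(Z, Z)))))
  step 6: S(S(add(S(add(SSZ, SSZ)), add(add(Z, SZ), mul(Z, Z)))))
  step 7: S(S(S(add(add(SSZ, SSZ), add(add(Z, SZ), mul(Z, Z))))))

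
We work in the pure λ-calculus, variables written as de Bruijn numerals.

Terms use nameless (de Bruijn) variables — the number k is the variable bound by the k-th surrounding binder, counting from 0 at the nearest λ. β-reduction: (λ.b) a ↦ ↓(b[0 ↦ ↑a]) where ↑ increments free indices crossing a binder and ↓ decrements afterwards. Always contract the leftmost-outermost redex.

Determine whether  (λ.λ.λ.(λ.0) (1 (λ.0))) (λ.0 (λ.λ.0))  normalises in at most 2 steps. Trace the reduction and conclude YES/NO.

  start: (λ.λ.λ.(λ.0) (1 (λ.0))) (λ.0 (λ.λ.0))
  →1  λ.λ.(λ.0) (1 (λ.0))
  →2  λ.λ.1 (λ.0)

Answer: YES — reaches normal form λ.λ.1 (λ.0) in 2 ≤ 2 steps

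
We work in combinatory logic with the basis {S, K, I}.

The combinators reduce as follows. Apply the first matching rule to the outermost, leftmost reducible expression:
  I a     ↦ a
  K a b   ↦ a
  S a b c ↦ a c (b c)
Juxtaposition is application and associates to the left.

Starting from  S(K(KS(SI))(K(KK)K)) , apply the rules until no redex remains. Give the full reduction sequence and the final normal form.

Answer: normal form = SS  (in 2 steps)

Derivation:
  start: S(K(KS(SI))(K(KK)K))
  step 1: S(KS(SI))
  step 2: SS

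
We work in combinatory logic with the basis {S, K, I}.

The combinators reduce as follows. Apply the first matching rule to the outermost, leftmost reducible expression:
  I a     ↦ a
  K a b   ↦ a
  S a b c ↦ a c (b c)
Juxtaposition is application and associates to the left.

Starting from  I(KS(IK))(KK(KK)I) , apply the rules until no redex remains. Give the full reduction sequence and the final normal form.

  start: I(KS(IK))(KK(KK)I)
  [1] KS(IK)(KK(KK)I)
  [2] S(KK(KK)I)
  [3] S(KI)

Answer: normal form = S(KI)  (in 3 steps)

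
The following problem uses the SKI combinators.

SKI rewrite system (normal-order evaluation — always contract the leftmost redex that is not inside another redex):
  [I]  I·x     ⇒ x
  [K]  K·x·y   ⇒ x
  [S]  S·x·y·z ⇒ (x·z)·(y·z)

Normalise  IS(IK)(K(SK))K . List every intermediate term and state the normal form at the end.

  start: IS(IK)(K(SK))K
  →1  S(IK)(K(SK))K
  →2  IKK(K(SK)K)
  →3  KK(K(SK)K)
  →4  K

Answer: normal form = K  (in 4 steps)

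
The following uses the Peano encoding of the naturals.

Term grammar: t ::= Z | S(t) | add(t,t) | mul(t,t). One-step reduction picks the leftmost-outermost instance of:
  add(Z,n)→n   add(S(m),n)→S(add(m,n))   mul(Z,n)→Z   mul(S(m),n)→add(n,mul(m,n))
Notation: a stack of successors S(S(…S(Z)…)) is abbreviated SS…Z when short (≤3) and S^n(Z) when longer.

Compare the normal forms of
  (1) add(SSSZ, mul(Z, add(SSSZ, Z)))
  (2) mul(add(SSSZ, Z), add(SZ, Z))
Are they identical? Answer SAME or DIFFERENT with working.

Answer: SAME — A ⇓ SSSZ, B ⇓ SSSZ

Derivation:
Term A:
  start: add(SSSZ, mul(Z, add(SSSZ, Z)))
  step 1: S(add(SSZ, mul(Z, add(SSSZ, Z))))
  step 2: S(S(add(SZ, mul(Z, add(SSSZ, Z)))))
  step 3: S(S(S(add(Z, mul(Z, add(SSSZ, Z))))))
  step 4: S(S(S(mul(Z, add(SSSZ, Z)))))
  step 5: SSSZ

Term B:
  start: mul(add(SSSZ, Z), add(SZ, Z))
  step 1: mul(S(add(SSZ, Z)), add(SZ, Z))
  step 2: add(add(SZ, Z), mul(add(SSZ, Z), add(SZ, Z)))
  step 3: add(S(add(Z, Z)), mul(add(SSZ, Z), add(SZ, Z)))
  step 4: S(add(add(Z, Z), mul(add(SSZ, Z), add(SZ, Z))))
  step 5: S(add(Z, mul(add(SSZ, Z), add(SZ, Z))))
  step 6: S(mul(add(SSZ, Z), add(SZ, Z)))
  step 7: S(mul(S(add(SZ, Z)), add(SZ, Z)))
  step 8: S(add(add(SZ, Z), mul(add(SZ, Z), add(SZ, Z))))
  step 9: S(add(S(add(Z, Z)), mul(add(SZ, Z), add(SZ, Z))))
  step 10: S(S(add(add(Z, Z), mul(add(SZ, Z), add(SZ, Z)))))
  step 11: S(S(add(Z, mul(add(SZ, Z), add(SZ, Z)))))
  step 12: S(S(mul(add(SZ, Z), add(SZ, Z))))
  step 13: S(S(mul(S(add(Z, Z)), add(SZ, Z))))
  step 14: S(S(add(add(SZ, Z), mul(add(Z, Z), add(SZ, Z)))))
  step 15: S(S(add(S(add(Z, Z)), mul(add(Z, Z), add(SZ, Z)))))
  step 16: S(S(S(add(add(Z, Z), mul(add(Z, Z), add(SZ, Z))))))
  step 17: S(S(S(add(Z, mul(add(Z, Z), add(SZ, Z))))))
  step 18: S(S(S(mul(add(Z, Z), add(SZ, Z)))))
  step 19: S(S(S(mul(Z, add(SZ, Z)))))
  step 20: SSSZ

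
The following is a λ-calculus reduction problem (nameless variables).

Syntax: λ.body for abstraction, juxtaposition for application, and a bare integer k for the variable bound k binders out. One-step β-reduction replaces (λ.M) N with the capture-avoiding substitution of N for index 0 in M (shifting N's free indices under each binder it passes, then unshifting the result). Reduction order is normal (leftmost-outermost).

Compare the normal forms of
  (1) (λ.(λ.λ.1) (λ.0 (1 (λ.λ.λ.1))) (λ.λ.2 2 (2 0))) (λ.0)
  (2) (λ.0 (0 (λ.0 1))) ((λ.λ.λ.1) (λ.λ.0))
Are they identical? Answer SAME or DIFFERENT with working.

Term A:
  start: (λ.(λ.λ.1) (λ.0 (1 (λ.λ.λ.1))) (λ.λ.2 2 (2 0))) (λ.0)
  step 1: (λ.λ.1) (λ.0 ((λ.0) (λ.λ.λ.1))) (λ.λ.(λ.0) (λ.0) ((λ.0) 0))
  step 2: (λ.λ.0 ((λ.0) (λ.λ.λ.1))) (λ.λ.(λ.0) (λ.0) ((λ.0) 0))
  step 3: λ.0 ((λ.0) (λ.λ.λ.1))
  step 4: λ.0 (λ.λ.λ.1)

Term B:
  start: (λ.0 (0 (λ.0 1))) ((λ.λ.λ.1) (λ.λ.0))
  step 1: (λ.λ.λ.1) (λ.λ.0) ((λ.λ.λ.1) (λ.λ.0) (λ.0 ((λ.λ.λ.1) (λ.λ.0))))
  step 2: (λ.λ.1) ((λ.λ.λ.1) (λ.λ.0) (λ.0 ((λ.λ.λ.1) (λ.λ.0))))
  step 3: λ.(λ.λ.λ.1) (λ.λ.0) (λ.0 ((λ.λ.λ.1) (λ.λ.0)))
  step 4: λ.(λ.λ.1) (λ.0 ((λ.λ.λ.1) (λ.λ.0)))
  step 5: λ.λ.λ.0 ((λ.λ.λ.1) (λ.λ.0))
  step 6: λ.λ.λ.0 (λ.λ.1)

Answer: DIFFERENT — A ⇓ λ.0 (λ.λ.λ.1), B ⇓ λ.λ.λ.0 (λ.λ.1)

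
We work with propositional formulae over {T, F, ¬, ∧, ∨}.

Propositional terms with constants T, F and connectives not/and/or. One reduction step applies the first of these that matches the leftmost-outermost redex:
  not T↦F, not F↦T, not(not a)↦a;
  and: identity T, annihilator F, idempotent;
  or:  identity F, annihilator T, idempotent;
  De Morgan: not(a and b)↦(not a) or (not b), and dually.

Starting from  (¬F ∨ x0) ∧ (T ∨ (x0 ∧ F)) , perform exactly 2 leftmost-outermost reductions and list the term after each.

Answer: after 2 steps: T ∧ (T ∨ (x0 ∧ F))

Derivation:
  start: (¬F ∨ x0) ∧ (T ∨ (x0 ∧ F))
  [1] (T ∨ x0) ∧ (T ∨ (x0 ∧ F))
  [2] T ∧ (T ∨ (x0 ∧ F))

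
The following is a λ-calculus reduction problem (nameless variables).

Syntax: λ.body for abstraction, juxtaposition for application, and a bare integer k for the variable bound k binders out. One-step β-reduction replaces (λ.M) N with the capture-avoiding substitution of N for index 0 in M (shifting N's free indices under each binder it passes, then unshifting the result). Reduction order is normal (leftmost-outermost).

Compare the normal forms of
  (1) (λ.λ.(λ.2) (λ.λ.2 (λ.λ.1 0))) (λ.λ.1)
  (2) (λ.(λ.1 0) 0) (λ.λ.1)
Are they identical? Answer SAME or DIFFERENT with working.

Term A:
  start: (λ.λ.(λ.2) (λ.λ.2 (λ.λ.1 0))) (λ.λ.1)
  →1  λ.(λ.λ.λ.1) (λ.λ.2 (λ.λ.1 0))
  →2  λ.λ.λ.1

Term B:
  start: (λ.(λ.1 0) 0) (λ.λ.1)
  →1  (λ.(λ.λ.1) 0) (λ.λ.1)
  →2  (λ.λ.1) (λ.λ.1)
  →3  λ.λ.λ.1

Answer: SAME — A ⇓ λ.λ.λ.1, B ⇓ λ.λ.λ.1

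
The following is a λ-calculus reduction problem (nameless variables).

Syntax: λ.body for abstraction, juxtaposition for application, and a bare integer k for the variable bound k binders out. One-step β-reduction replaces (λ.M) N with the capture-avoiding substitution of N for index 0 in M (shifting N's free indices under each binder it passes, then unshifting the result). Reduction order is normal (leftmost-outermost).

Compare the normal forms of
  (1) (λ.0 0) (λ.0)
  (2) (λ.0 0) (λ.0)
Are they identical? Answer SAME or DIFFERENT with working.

Term A:
  start: (λ.0 0) (λ.0)
  →1  (λ.0) (λ.0)
  →2  λ.0

Term B:
  start: (λ.0 0) (λ.0)
  →1  (λ.0) (λ.0)
  →2  λ.0

Answer: SAME — A ⇓ λ.0, B ⇓ λ.0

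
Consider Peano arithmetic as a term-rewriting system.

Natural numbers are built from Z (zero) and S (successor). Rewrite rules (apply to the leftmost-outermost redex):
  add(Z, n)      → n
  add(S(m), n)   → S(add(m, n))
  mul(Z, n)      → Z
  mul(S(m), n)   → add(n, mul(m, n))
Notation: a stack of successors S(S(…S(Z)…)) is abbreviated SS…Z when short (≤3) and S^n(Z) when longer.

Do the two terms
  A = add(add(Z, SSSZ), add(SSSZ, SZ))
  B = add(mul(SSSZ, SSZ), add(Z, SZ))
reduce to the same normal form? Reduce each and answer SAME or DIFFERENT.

Answer: SAME — A ⇓ S^7(Z), B ⇓ S^7(Z)

Derivation:
Term A:
  start: add(add(Z, SSSZ), add(SSSZ, SZ))
  [1] add(SSSZ, add(SSSZ, SZ))
  [2] S(add(SSZ, add(SSSZ, SZ)))
  [3] S(S(add(SZ, add(SSSZ, SZ))))
  [4] S(S(S(add(Z, add(SSSZ, SZ)))))
  [5] S(S(S(add(SSSZ, SZ))))
  [6] S(S(S(S(add(SSZ, SZ)))))
  [7] S(S(S(S(S(add(SZ, SZ))))))
  [8] S(S(S(S(S(S(add(Z, SZ)))))))
  [9] S^7(Z)

Term B:
  start: add(mul(SSSZ, SSZ), add(Z, SZ))
  [1] add(add(SSZ, mul(SSZ, SSZ)), add(Z, SZ))
  [2] add(S(add(SZ, mul(SSZ, SSZ))), add(Z, SZ))
  [3] S(add(add(SZ, mul(SSZ, SSZ)), add(Z, SZ)))
  [4] S(add(S(add(Z, mul(SSZ, SSZ))), add(Z, SZ)))
  [5] S(S(add(add(Z, mul(SSZ, SSZ)), add(Z, SZ))))
  [6] S(S(add(mul(SSZ, SSZ), add(Z, SZ))))
  [7] S(S(add(add(SSZ, mul(SZ, SSZ)), add(Z, SZ))))
  [8] S(S(add(S(add(SZ, mul(SZ, SSZ))), add(Z, SZ))))
  [9] S(S(S(add(add(SZ, mul(SZ, SSZ)), add(Z, SZ)))))
  [10] S(S(S(add(S(add(Z, mul(SZ, SSZ))), add(Z, SZ)))))
  [11] S(S(S(S(add(add(Z, mul(SZ, SSZ)), add(Z, SZ))))))
  [12] S(S(S(S(add(mul(SZ, SSZ), add(Z, SZ))))))
  [13] S(S(S(S(add(add(SSZ, mul(Z, SSZ)), add(Z, SZ))))))
  [14] S(S(S(S(add(S(add(SZ, mul(Z, SSZ))), add(Z, SZ))))))
  [15] S(S(S(S(S(add(add(SZ, mul(Z, SSZ)), add(Z, SZ)))))))
  [16] S(S(S(S(S(add(S(add(Z, mul(Z, SSZ))), add(Z, SZ)))))))
  [17] S(S(S(S(S(S(add(add(Z, mul(Z, SSZ)), add(Z, SZ))))))))
  [18] S(S(S(S(S(S(add(mul(Z, SSZ), add(Z, SZ))))))))
  [19] S(S(S(S(S(S(add(Z, add(Z, SZ))))))))
  [20] S(S(S(S(S(S(add(Z, SZ)))))))
  [21] S^7(Z)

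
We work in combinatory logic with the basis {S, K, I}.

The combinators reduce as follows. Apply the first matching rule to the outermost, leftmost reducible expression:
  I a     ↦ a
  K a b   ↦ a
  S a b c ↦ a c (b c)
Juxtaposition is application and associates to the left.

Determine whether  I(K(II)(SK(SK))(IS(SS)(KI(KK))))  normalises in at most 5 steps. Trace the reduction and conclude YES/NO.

Answer: NO — after 5 steps the term is S(SS)(KI(KK)), not yet normal

Working:
  start: I(K(II)(SK(SK))(IS(SS)(KI(KK))))
  →1  K(II)(SK(SK))(IS(SS)(KI(KK)))
  →2  II(IS(SS)(KI(KK)))
  →3  I(IS(SS)(KI(KK)))
  →4  IS(SS)(KI(KK))
  →5  S(SS)(KI(KK))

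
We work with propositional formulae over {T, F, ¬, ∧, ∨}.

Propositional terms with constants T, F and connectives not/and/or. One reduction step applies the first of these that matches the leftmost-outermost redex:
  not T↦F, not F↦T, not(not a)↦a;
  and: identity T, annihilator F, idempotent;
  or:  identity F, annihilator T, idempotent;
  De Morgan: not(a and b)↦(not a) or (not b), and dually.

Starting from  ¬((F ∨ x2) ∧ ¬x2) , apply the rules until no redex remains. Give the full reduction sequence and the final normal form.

  start: ¬((F ∨ x2) ∧ ¬x2)
  [1] ¬(F ∨ x2) ∨ ¬¬x2
  [2] (¬F ∧ ¬x2) ∨ ¬¬x2
  [3] (T ∧ ¬x2) ∨ ¬¬x2
  [4] ¬x2 ∨ ¬¬x2
  [5] ¬x2 ∨ x2

Answer: normal form = ¬x2 ∨ x2  (in 5 steps)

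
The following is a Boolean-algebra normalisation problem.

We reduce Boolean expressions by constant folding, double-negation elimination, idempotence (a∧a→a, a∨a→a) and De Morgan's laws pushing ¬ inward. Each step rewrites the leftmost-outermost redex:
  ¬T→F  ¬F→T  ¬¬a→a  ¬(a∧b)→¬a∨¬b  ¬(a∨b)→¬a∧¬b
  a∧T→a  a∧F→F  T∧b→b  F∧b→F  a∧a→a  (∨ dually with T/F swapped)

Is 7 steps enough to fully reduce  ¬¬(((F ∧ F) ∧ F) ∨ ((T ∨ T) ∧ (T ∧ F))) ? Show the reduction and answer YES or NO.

  start: ¬¬(((F ∧ F) ∧ F) ∨ ((T ∨ T) ∧ (T ∧ F)))
  step 1: ((F ∧ F) ∧ F) ∨ ((T ∨ T) ∧ (T ∧ F))
  step 2: F ∨ ((T ∨ T) ∧ (T ∧ F))
  step 3: (T ∨ T) ∧ (T ∧ F)
  step 4: T ∧ (T ∧ F)
  step 5: T ∧ F
  step 6: F

Answer: YES — reaches normal form F in 6 ≤ 7 steps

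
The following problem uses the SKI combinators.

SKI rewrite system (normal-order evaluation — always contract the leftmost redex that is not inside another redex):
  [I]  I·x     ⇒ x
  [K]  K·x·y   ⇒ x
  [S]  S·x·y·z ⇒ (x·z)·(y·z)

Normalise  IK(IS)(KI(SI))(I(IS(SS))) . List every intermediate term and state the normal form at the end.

Answer: normal form = S(S(SS))  (in 5 steps)

Derivation:
  start: IK(IS)(KI(SI))(I(IS(SS)))
  [1] K(IS)(KI(SI))(I(IS(SS)))
  [2] IS(I(IS(SS)))
  [3] S(I(IS(SS)))
  [4] S(IS(SS))
  [5] S(S(SS))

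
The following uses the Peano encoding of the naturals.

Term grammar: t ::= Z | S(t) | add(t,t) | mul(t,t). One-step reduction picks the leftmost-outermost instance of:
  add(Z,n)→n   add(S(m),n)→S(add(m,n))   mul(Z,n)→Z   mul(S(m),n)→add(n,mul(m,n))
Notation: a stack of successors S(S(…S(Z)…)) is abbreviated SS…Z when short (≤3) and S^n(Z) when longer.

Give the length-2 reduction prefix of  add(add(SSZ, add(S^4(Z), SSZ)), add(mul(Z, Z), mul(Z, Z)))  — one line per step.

  start: add(add(SSZ, add(S^4(Z), SSZ)), add(mul(Z, Z), mul(Z, Z)))
  [1] add(S(add(SZ, add(S^4(Z), SSZ))), add(mul(Z, Z), mul(Z, Z)))
  [2] S(add(add(SZ, add(S^4(Z), SSZ)), add(mul(Z, Z), mul(Z, Z))))

Answer: after 2 steps: S(add(add(SZ, add(S^4(Z), SSZ)), add(mul(Z, Z), mul(Z, Z))))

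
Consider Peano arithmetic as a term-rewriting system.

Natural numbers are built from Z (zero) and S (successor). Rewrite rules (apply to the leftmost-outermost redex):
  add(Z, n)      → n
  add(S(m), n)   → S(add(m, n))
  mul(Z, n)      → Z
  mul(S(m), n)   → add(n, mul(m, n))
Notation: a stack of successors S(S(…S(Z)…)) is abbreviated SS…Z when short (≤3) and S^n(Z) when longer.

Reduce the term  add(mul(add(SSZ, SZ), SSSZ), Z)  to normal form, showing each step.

Answer: normal form = S^9(Z)  (in 29 steps)

Reduction:
  start: add(mul(add(SSZ, SZ), SSSZ), Z)
  →1  add(mul(S(add(SZ, SZ)), SSSZ), Z)
  →2  add(add(SSSZ, mul(add(SZ, SZ), SSSZ)), Z)
  →3  add(S(add(SSZ, mul(add(SZ, SZ), SSSZ))), Z)
  →4  S(add(add(SSZ, mul(add(SZ, SZ), SSSZ)), Z))
  →5  S(add(S(add(SZ, mul(add(SZ, SZ), SSSZ))), Z))
  →6  S(S(add(add(SZ, mul(add(SZ, SZ), SSSZ)), Z)))
  →7  S(S(add(S(add(Z, mul(add(SZ, SZ), SSSZ))), Z)))
  →8  S(S(S(add(add(Z, mul(add(SZ, SZ), SSSZ)), Z))))
  →9  S(S(S(add(mul(add(SZ, SZ), SSSZ), Z))))
  →10  S(S(S(add(mul(S(add(Z, SZ)), SSSZ), Z))))
  →11  S(S(S(add(add(SSSZ, mul(add(Z, SZ), SSSZ)), Z))))
  →12  S(S(S(add(S(add(SSZ, mul(add(Z, SZ), SSSZ))), Z))))
  →13  S(S(S(S(add(add(SSZ, mul(add(Z, SZ), SSSZ)), Z)))))
  →14  S(S(S(S(add(S(add(SZ, mul(add(Z, SZ), SSSZ))), Z)))))
  →15  S(S(S(S(S(add(add(SZ, mul(add(Z, SZ), SSSZ)), Z))))))
  →16  S(S(S(S(S(add(S(add(Z, mul(add(Z, SZ), SSSZ))), Z))))))
  →17  S(S(S(S(S(S(add(add(Z, mul(add(Z, SZ), SSSZ)), Z)))))))
  →18  S(S(S(S(S(S(add(mul(add(Z, SZ), SSSZ), Z)))))))
  →19  S(S(S(S(S(S(add(mul(SZ, SSSZ), Z)))))))
  →20  S(S(S(S(S(S(add(add(SSSZ, mul(Z, SSSZ)), Z)))))))
  →21  S(S(S(S(S(S(add(S(add(SSZ, mul(Z, SSSZ))), Z)))))))
  →22  S(S(S(S(S(S(S(add(add(SSZ, mul(Z, SSSZ)), Z))))))))
  →23  S(S(S(S(S(S(S(add(S(add(SZ, mul(Z, SSSZ))), Z))))))))
  →24  S(S(S(S(S(S(S(S(add(add(SZ, mul(Z, SSSZ)), Z)))))))))
  →25  S(S(S(S(S(S(S(S(add(S(add(Z, mul(Z, SSSZ))), Z)))))))))
  →26  S(S(S(S(S(S(S(S(S(add(add(Z, mul(Z, SSSZ)), Z))))))))))
  →27  S(S(S(S(S(S(S(S(S(add(mul(Z, SSSZ), Z))))))))))
  →28  S(S(S(S(S(S(S(S(S(add(Z, Z))))))))))
  →29  S^9(Z)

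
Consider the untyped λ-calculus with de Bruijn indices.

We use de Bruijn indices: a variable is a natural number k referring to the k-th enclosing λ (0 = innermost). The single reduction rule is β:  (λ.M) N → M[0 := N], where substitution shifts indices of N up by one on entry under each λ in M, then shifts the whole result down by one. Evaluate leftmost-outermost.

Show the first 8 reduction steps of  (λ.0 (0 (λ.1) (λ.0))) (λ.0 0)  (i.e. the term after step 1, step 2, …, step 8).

  start: (λ.0 (0 (λ.1) (λ.0))) (λ.0 0)
  →1  (λ.0 0) ((λ.0 0) (λ.λ.0 0) (λ.0))
  →2  (λ.0 0) (λ.λ.0 0) (λ.0) ((λ.0 0) (λ.λ.0 0) (λ.0))
  →3  (λ.λ.0 0) (λ.λ.0 0) (λ.0) ((λ.0 0) (λ.λ.0 0) (λ.0))
  →4  (λ.0 0) (λ.0) ((λ.0 0) (λ.λ.0 0) (λ.0))
  →5  (λ.0) (λ.0) ((λ.0 0) (λ.λ.0 0) (λ.0))
  →6  (λ.0) ((λ.0 0) (λ.λ.0 0) (λ.0))
  →7  (λ.0 0) (λ.λ.0 0) (λ.0)
  →8  (λ.λ.0 0) (λ.λ.0 0) (λ.0)

Answer: after 8 steps: (λ.λ.0 0) (λ.λ.0 0) (λ.0)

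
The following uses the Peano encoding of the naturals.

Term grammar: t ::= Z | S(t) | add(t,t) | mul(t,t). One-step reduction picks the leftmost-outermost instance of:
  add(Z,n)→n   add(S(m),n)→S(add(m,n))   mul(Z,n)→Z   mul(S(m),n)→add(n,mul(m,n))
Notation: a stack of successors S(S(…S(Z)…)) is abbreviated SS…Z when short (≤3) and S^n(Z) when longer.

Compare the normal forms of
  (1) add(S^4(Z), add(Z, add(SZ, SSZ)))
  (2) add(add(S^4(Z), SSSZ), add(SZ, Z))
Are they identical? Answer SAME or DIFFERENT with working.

Term A:
  start: add(S^4(Z), add(Z, add(SZ, SSZ)))
  [1] S(add(SSSZ, add(Z, add(SZ, SSZ))))
  [2] S(S(add(SSZ, add(Z, add(SZ, SSZ)))))
  [3] S(S(S(add(SZ, add(Z, add(SZ, SSZ))))))
  [4] S(S(S(S(add(Z, add(Z, add(SZ, SSZ)))))))
  [5] S(S(S(S(add(Z, add(SZ, SSZ))))))
  [6] S(S(S(S(add(SZ, SSZ)))))
  [7] S(S(S(S(S(add(Z, SSZ))))))
  [8] S^7(Z)

Term B:
  start: add(add(S^4(Z), SSSZ), add(SZ, Z))
  [1] add(S(add(SSSZ, SSSZ)), add(SZ, Z))
  [2] S(add(add(SSSZ, SSSZ), add(SZ, Z)))
  [3] S(add(S(add(SSZ, SSSZ)), add(SZ, Z)))
  [4] S(S(add(add(SSZ, SSSZ), add(SZ, Z))))
  [5] S(S(add(S(add(SZ, SSSZ)), add(SZ, Z))))
  [6] S(S(S(add(add(SZ, SSSZ), add(SZ, Z)))))
  [7] S(S(S(add(S(add(Z, SSSZ)), add(SZ, Z)))))
  [8] S(S(S(S(add(add(Z, SSSZ), add(SZ, Z))))))
  [9] S(S(S(S(add(SSSZ, add(SZ, Z))))))
  [10] S(S(S(S(S(add(SSZ, add(SZ, Z)))))))
  [11] S(S(S(S(S(S(add(SZ, add(SZ, Z))))))))
  [12] S(S(S(S(S(S(S(add(Z, add(SZ, Z)))))))))
  [13] S(S(S(S(S(S(S(add(SZ, Z))))))))
  [14] S(S(S(S(S(S(S(S(add(Z, Z)))))))))
  [15] S^8(Z)

Answer: DIFFERENT — A ⇓ S^7(Z), B ⇓ S^8(Z)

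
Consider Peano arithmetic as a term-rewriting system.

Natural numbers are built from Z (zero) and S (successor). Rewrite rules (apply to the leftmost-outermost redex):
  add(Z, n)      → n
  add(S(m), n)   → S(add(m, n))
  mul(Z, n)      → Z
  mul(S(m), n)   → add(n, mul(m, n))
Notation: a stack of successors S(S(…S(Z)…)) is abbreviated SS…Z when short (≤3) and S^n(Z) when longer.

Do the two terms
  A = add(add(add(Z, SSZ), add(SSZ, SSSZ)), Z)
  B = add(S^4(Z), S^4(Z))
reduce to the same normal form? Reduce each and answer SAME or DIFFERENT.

Term A:
  start: add(add(add(Z, SSZ), add(SSZ, SSSZ)), Z)
  step 1: add(add(SSZ, add(SSZ, SSSZ)), Z)
  step 2: add(S(add(SZ, add(SSZ, SSSZ))), Z)
  step 3: S(add(add(SZ, add(SSZ, SSSZ)), Z))
  step 4: S(add(S(add(Z, add(SSZ, SSSZ))), Z))
  step 5: S(S(add(add(Z, add(SSZ, SSSZ)), Z)))
  step 6: S(S(add(add(SSZ, SSSZ), Z)))
  step 7: S(S(add(S(add(SZ, SSSZ)), Z)))
  step 8: S(S(S(add(add(SZ, SSSZ), Z))))
  step 9: S(S(S(add(S(add(Z, SSSZ)), Z))))
  step 10: S(S(S(S(add(add(Z, SSSZ), Z)))))
  step 11: S(S(S(S(add(SSSZ, Z)))))
  step 12: S(S(S(S(S(add(SSZ, Z))))))
  step 13: S(S(S(S(S(S(add(SZ, Z)))))))
  step 14: S(S(S(S(S(S(S(add(Z, Z))))))))
  step 15: S^7(Z)

Term B:
  start: add(S^4(Z), S^4(Z))
  step 1: S(add(SSSZ, S^4(Z)))
  step 2: S(S(add(SSZ, S^4(Z))))
  step 3: S(S(S(add(SZ, S^4(Z)))))
  step 4: S(S(S(S(add(Z, S^4(Z))))))
  step 5: S^8(Z)

Answer: DIFFERENT — A ⇓ S^7(Z), B ⇓ S^8(Z)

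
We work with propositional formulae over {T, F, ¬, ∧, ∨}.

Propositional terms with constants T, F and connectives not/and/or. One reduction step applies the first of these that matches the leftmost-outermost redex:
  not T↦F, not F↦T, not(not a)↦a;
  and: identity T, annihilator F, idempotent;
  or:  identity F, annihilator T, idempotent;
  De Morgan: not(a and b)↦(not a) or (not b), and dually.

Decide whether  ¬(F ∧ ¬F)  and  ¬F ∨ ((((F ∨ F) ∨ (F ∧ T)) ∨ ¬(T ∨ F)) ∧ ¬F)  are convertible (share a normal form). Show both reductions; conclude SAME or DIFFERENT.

Answer: SAME — A ⇓ T, B ⇓ T

Derivation:
Term A:
  start: ¬(F ∧ ¬F)
  →1  ¬F ∨ ¬¬F
  →2  T ∨ ¬¬F
  →3  T

Term B:
  start: ¬F ∨ ((((F ∨ F) ∨ (F ∧ T)) ∨ ¬(T ∨ F)) ∧ ¬F)
  →1  T ∨ ((((F ∨ F) ∨ (F ∧ T)) ∨ ¬(T ∨ F)) ∧ ¬F)
  →2  T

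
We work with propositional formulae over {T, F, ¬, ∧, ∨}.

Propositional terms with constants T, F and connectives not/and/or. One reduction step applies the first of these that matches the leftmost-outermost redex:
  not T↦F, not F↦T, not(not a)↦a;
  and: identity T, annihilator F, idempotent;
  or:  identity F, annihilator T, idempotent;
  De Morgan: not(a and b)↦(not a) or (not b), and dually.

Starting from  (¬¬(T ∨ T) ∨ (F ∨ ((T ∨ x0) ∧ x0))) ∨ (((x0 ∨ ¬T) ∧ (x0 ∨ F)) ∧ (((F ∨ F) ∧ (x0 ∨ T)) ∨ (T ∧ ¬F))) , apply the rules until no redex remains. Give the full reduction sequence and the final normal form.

  start: (¬¬(T ∨ T) ∨ (F ∨ ((T ∨ x0) ∧ x0))) ∨ (((x0 ∨ ¬T) ∧ (x0 ∨ F)) ∧ (((F ∨ F) ∧ (x0 ∨ T)) ∨ (T ∧ ¬F)))
  step 1: ((T ∨ T) ∨ (F ∨ ((T ∨ x0) ∧ x0))) ∨ (((x0 ∨ ¬T) ∧ (x0 ∨ F)) ∧ (((F ∨ F) ∧ (x0 ∨ T)) ∨ (T ∧ ¬F)))
  step 2: (T ∨ (F ∨ ((T ∨ x0) ∧ x0))) ∨ (((x0 ∨ ¬T) ∧ (x0 ∨ F)) ∧ (((F ∨ F) ∧ (x0 ∨ T)) ∨ (T ∧ ¬F)))
  step 3: T ∨ (((x0 ∨ ¬T) ∧ (x0 ∨ F)) ∧ (((F ∨ F) ∧ (x0 ∨ T)) ∨ (T ∧ ¬F)))
  step 4: T

Answer: normal form = T  (in 4 steps)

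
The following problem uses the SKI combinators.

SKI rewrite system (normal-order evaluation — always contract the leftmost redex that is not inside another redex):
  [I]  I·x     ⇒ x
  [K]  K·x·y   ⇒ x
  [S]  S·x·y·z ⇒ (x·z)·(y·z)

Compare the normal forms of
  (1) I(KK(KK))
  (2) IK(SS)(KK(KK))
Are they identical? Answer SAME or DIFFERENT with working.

Term A:
  start: I(KK(KK))
  step 1: KK(KK)
  step 2: K

Term B:
  start: IK(SS)(KK(KK))
  step 1: K(SS)(KK(KK))
  step 2: SS

Answer: DIFFERENT — A ⇓ K, B ⇓ SS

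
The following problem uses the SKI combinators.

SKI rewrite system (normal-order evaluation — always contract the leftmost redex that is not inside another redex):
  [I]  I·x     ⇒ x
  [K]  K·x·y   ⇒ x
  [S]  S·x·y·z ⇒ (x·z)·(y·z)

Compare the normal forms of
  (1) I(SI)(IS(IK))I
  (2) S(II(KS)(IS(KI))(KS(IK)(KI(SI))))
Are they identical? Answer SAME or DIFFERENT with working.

Answer: DIFFERENT — A ⇓ SKI, B ⇓ S(S(SI))

Working:
Term A:
  start: I(SI)(IS(IK))I
  →1  SI(IS(IK))I
  →2  II(IS(IK)I)
  →3  I(IS(IK)I)
  →4  IS(IK)I
  →5  S(IK)I
  →6  SKI

Term B:
  start: S(II(KS)(IS(KI))(KS(IK)(KI(SI))))
  →1  S(I(KS)(IS(KI))(KS(IK)(KI(SI))))
  →2  S(KS(IS(KI))(KS(IK)(KI(SI))))
  →3  S(S(KS(IK)(KI(SI))))
  →4  S(S(S(KI(SI))))
  →5  S(S(SI))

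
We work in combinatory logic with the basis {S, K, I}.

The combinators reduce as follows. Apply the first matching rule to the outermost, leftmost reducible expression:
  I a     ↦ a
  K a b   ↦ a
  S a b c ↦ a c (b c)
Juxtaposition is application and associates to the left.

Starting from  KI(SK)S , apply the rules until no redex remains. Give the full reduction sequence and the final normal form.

  start: KI(SK)S
  [1] IS
  [2] S

Answer: normal form = S  (in 2 steps)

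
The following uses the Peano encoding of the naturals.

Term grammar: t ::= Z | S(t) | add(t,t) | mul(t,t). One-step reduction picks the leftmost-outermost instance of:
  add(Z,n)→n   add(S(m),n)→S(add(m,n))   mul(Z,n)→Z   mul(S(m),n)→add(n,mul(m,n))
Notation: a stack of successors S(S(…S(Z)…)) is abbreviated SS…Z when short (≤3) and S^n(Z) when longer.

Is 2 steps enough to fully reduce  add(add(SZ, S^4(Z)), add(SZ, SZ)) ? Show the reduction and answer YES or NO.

Answer: NO — after 2 steps the term is S(add(add(Z, S^4(Z)), add(SZ, SZ))), not yet normal

Working:
  start: add(add(SZ, S^4(Z)), add(SZ, SZ))
  step 1: add(S(add(Z, S^4(Z))), add(SZ, SZ))
  step 2: S(add(add(Z, S^4(Z)), add(SZ, SZ)))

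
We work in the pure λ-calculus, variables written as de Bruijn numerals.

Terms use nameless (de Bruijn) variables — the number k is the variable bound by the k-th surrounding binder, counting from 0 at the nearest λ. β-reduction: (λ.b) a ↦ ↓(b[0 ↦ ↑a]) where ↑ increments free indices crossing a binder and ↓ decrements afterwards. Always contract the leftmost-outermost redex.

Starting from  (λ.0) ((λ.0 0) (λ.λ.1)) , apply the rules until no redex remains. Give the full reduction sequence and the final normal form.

Answer: normal form = λ.λ.λ.1  (in 3 steps)

Working:
  start: (λ.0) ((λ.0 0) (λ.λ.1))
  →1  (λ.0 0) (λ.λ.1)
  →2  (λ.λ.1) (λ.λ.1)
  →3  λ.λ.λ.1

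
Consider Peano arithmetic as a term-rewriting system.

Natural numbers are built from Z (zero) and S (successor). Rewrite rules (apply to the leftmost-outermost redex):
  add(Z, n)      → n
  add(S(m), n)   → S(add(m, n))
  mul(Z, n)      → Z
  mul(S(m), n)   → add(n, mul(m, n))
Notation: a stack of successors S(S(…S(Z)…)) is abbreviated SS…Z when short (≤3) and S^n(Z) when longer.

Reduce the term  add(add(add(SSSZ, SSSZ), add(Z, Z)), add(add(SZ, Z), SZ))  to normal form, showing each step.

Answer: normal form = S^8(Z)  (in 23 steps)

Reduction:
  start: add(add(add(SSSZ, SSSZ), add(Z, Z)), add(add(SZ, Z), SZ))
  [1] add(add(S(add(SSZ, SSSZ)), add(Z, Z)), add(add(SZ, Z), SZ))
  [2] add(S(add(add(SSZ, SSSZ), add(Z, Z))), add(add(SZ, Z), SZ))
  [3] S(add(add(add(SSZ, SSSZ), add(Z, Z)), add(add(SZ, Z), SZ)))
  [4] S(add(add(S(add(SZ, SSSZ)), add(Z, Z)), add(add(SZ, Z), SZ)))
  [5] S(add(S(add(add(SZ, SSSZ), add(Z, Z))), add(add(SZ, Z), SZ)))
  [6] S(S(add(add(add(SZ, SSSZ), add(Z, Z)), add(add(SZ, Z), SZ))))
  [7] S(S(add(add(S(add(Z, SSSZ)), add(Z, Z)), add(add(SZ, Z), SZ))))
  [8] S(S(add(S(add(add(Z, SSSZ), add(Z, Z))), add(add(SZ, Z), SZ))))
  [9] S(S(S(add(add(add(Z, SSSZ), add(Z, Z)), add(add(SZ, Z), SZ)))))
  [10] S(S(S(add(add(SSSZ, add(Z, Z)), add(add(SZ, Z), SZ)))))
  [11] S(S(S(add(S(add(SSZ, add(Z, Z))), add(add(SZ, Z), SZ)))))
  [12] S(S(S(S(add(add(SSZ, add(Z, Z)), add(add(SZ, Z), SZ))))))
  [13] S(S(S(S(add(S(add(SZ, add(Z, Z))), add(add(SZ, Z), SZ))))))
  [14] S(S(S(S(S(add(add(SZ, add(Z, Z)), add(add(SZ, Z), SZ)))))))
  [15] S(S(S(S(S(add(S(add(Z, add(Z, Z))), add(add(SZ, Z), SZ)))))))
  [16] S(S(S(S(S(S(add(add(Z, add(Z, Z)), add(add(SZ, Z), SZ))))))))
  [17] S(S(S(S(S(S(add(add(Z, Z), add(add(SZ, Z), SZ))))))))
  [18] S(S(S(S(S(S(add(Z, add(add(SZ, Z), SZ))))))))
  [19] S(S(S(S(S(S(add(add(SZ, Z), SZ)))))))
  [20] S(S(S(S(S(S(add(S(add(Z, Z)), SZ)))))))
  [21] S(S(S(S(S(S(S(add(add(Z, Z), SZ))))))))
  [22] S(S(S(S(S(S(S(add(Z, SZ))))))))
  [23] S^8(Z)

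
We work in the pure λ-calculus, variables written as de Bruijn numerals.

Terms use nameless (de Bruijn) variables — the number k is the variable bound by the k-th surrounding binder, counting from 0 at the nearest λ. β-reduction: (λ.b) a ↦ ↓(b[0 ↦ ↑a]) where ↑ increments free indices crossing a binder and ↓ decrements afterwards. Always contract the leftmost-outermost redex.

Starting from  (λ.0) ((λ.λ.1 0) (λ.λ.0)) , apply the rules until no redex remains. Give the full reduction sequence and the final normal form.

Answer: normal form = λ.λ.0  (in 3 steps)

Reduction:
  start: (λ.0) ((λ.λ.1 0) (λ.λ.0))
  step 1: (λ.λ.1 0) (λ.λ.0)
  step 2: λ.(λ.λ.0) 0
  step 3: λ.λ.0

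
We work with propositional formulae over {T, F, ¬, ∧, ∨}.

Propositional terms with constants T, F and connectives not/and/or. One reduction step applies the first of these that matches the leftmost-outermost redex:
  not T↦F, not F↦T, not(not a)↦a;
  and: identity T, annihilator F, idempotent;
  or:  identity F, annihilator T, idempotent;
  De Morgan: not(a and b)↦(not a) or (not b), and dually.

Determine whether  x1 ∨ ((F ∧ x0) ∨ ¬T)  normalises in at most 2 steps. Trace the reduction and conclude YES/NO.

  start: x1 ∨ ((F ∧ x0) ∨ ¬T)
  step 1: x1 ∨ (F ∨ ¬T)
  step 2: x1 ∨ ¬T

Answer: NO — after 2 steps the term is x1 ∨ ¬T, not yet normal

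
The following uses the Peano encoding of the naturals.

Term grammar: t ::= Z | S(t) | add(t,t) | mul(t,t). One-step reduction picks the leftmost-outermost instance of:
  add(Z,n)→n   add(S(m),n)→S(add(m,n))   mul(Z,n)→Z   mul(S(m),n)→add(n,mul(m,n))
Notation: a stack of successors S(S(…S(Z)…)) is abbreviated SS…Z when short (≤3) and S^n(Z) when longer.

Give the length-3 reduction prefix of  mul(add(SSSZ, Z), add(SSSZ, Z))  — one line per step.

Answer: after 3 steps: add(S(add(SSZ, Z)), mul(add(SSZ, Z), add(SSSZ, Z)))

Working:
  start: mul(add(SSSZ, Z), add(SSSZ, Z))
  [1] mul(S(add(SSZ, Z)), add(SSSZ, Z))
  [2] add(add(SSSZ, Z), mul(add(SSZ, Z), add(SSSZ, Z)))
  [3] add(S(add(SSZ, Z)), mul(add(SSZ, Z), add(SSSZ, Z)))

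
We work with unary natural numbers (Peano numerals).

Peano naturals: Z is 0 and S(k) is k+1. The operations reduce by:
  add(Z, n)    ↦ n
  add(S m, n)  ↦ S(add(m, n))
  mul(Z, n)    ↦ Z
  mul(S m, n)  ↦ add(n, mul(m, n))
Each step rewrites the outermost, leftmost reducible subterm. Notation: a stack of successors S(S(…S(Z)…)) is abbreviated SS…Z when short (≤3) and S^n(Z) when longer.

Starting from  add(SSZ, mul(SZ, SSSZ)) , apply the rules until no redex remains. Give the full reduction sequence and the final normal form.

Answer: normal form = S^5(Z)  (in 9 steps)

Derivation:
  start: add(SSZ, mul(SZ, SSSZ))
  →1  S(add(SZ, mul(SZ, SSSZ)))
  →2  S(S(add(Z, mul(SZ, SSSZ))))
  →3  S(S(mul(SZ, SSSZ)))
  →4  S(S(add(SSSZ, mul(Z, SSSZ))))
  →5  S(S(S(add(SSZ, mul(Z, SSSZ)))))
  →6  S(S(S(S(add(SZ, mul(Z, SSSZ))))))
  →7  S(S(S(S(S(add(Z, mul(Z, SSSZ)))))))
  →8  S(S(S(S(S(mul(Z, SSSZ))))))
  →9  S^5(Z)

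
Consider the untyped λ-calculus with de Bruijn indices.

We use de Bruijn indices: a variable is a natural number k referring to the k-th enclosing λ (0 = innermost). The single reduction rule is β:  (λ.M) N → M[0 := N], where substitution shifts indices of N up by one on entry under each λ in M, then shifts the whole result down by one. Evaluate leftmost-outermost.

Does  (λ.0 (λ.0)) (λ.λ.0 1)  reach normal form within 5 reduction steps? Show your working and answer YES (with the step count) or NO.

  start: (λ.0 (λ.0)) (λ.λ.0 1)
  step 1: (λ.λ.0 1) (λ.0)
  step 2: λ.0 (λ.0)

Answer: YES — reaches normal form λ.0 (λ.0) in 2 ≤ 5 steps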